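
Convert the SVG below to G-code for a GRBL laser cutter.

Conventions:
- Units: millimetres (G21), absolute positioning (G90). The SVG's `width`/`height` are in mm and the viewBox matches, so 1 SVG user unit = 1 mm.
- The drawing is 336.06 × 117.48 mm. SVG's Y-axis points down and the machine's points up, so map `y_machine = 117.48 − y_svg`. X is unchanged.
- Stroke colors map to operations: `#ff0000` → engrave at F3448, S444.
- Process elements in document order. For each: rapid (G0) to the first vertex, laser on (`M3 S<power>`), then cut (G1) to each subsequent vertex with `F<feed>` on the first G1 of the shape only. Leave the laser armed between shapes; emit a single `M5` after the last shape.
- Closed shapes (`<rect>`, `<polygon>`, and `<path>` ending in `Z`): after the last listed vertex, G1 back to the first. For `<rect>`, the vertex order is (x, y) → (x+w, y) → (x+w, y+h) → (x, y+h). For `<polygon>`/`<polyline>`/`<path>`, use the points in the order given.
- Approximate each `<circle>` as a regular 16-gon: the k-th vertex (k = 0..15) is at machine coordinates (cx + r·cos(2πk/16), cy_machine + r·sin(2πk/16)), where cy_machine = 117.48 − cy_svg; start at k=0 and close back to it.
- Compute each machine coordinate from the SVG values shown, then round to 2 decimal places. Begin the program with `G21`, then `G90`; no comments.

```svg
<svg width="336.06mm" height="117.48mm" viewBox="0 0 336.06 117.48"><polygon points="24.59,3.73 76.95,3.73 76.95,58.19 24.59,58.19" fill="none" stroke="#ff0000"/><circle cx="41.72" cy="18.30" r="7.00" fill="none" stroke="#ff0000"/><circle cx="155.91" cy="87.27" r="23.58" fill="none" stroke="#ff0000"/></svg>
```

1 u = 1 mm; y_m = 117.48 − y.

[1] `<polygon>` rectangle, #ff0000→engrave S444 F3448: (24.59,113.75) → (76.95,113.75) → (76.95,59.29) → (24.59,59.29) → (24.59,113.75) (closed)

[2] `<circle>` circle, #ff0000→engrave S444 F3448: (48.72,99.18) → (48.19,101.86) → (46.67,104.13) → (44.40,105.65) → (41.72,106.18) → (39.04,105.65) → (36.77,104.13) → (35.25,101.86) → (34.72,99.18) → (35.25,96.50) → (36.77,94.23) → (39.04,92.71) → (41.72,92.18) → (44.40,92.71) → (46.67,94.23) → (48.19,96.50) → (48.72,99.18) (closed)

[3] `<circle>` circle, #ff0000→engrave S444 F3448: (179.49,30.21) → (177.70,39.23) → (172.58,46.88) → (164.93,52.00) → (155.91,53.79) → (146.89,52.00) → (139.24,46.88) → (134.12,39.23) → (132.33,30.21) → (134.12,21.19) → (139.24,13.54) → (146.89,8.42) → (155.91,6.63) → (164.93,8.42) → (172.58,13.54) → (177.70,21.19) → (179.49,30.21) (closed)

G21
G90
G0 X24.59 Y113.75
M3 S444
G1 X76.95 Y113.75 F3448
G1 X76.95 Y59.29
G1 X24.59 Y59.29
G1 X24.59 Y113.75
G0 X48.72 Y99.18
M3 S444
G1 X48.19 Y101.86 F3448
G1 X46.67 Y104.13
G1 X44.40 Y105.65
G1 X41.72 Y106.18
G1 X39.04 Y105.65
G1 X36.77 Y104.13
G1 X35.25 Y101.86
G1 X34.72 Y99.18
G1 X35.25 Y96.50
G1 X36.77 Y94.23
G1 X39.04 Y92.71
G1 X41.72 Y92.18
G1 X44.40 Y92.71
G1 X46.67 Y94.23
G1 X48.19 Y96.50
G1 X48.72 Y99.18
G0 X179.49 Y30.21
M3 S444
G1 X177.70 Y39.23 F3448
G1 X172.58 Y46.88
G1 X164.93 Y52.00
G1 X155.91 Y53.79
G1 X146.89 Y52.00
G1 X139.24 Y46.88
G1 X134.12 Y39.23
G1 X132.33 Y30.21
G1 X134.12 Y21.19
G1 X139.24 Y13.54
G1 X146.89 Y8.42
G1 X155.91 Y6.63
G1 X164.93 Y8.42
G1 X172.58 Y13.54
G1 X177.70 Y21.19
G1 X179.49 Y30.21
M5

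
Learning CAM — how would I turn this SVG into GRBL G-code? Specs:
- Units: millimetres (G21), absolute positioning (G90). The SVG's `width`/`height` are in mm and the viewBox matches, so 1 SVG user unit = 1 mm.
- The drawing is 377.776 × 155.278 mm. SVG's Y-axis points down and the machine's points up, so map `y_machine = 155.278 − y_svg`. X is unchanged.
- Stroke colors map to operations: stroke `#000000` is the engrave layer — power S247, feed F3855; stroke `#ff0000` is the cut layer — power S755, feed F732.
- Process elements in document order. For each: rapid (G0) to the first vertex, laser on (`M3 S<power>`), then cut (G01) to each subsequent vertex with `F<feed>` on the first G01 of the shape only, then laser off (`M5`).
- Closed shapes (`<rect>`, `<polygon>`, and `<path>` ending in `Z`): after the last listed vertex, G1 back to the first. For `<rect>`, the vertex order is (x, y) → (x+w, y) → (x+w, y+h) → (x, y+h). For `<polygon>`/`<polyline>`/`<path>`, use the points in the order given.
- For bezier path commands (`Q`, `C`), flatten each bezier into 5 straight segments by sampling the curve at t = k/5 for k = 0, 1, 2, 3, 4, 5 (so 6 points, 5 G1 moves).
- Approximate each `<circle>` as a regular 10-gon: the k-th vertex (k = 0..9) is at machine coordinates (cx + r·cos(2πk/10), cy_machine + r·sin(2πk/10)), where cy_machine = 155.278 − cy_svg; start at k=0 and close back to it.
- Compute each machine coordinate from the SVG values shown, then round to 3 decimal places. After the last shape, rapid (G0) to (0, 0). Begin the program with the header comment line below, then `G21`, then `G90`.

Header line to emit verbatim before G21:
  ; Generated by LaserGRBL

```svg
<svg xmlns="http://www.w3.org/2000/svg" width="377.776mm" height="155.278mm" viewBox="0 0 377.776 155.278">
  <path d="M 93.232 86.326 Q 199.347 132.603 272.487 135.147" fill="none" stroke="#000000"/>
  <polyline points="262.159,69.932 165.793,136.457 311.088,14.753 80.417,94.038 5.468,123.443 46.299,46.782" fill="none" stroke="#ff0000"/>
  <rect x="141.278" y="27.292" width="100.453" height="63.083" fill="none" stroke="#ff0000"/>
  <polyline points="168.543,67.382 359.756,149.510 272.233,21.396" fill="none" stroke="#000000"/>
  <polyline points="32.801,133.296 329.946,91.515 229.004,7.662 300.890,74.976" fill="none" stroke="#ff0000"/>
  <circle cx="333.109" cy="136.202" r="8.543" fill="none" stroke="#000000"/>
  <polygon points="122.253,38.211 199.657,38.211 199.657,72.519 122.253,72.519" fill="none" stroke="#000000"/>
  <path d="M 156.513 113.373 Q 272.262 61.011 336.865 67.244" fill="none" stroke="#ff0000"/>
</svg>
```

; Generated by LaserGRBL
G21
G90
G0 X93.232 Y68.952
M3 S247
G01 X134.359 Y52.191 F3855
G01 X172.848 Y38.928
G01 X208.699 Y29.163
G01 X241.912 Y22.898
G01 X272.487 Y20.131
M5
G0 X262.159 Y85.346
M3 S755
G01 X165.793 Y18.821 F732
G01 X311.088 Y140.525
G01 X80.417 Y61.240
G01 X5.468 Y31.835
G01 X46.299 Y108.496
M5
G0 X141.278 Y127.986
M3 S755
G01 X241.731 Y127.986 F732
G01 X241.731 Y64.903
G01 X141.278 Y64.903
G01 X141.278 Y127.986
M5
G0 X168.543 Y87.896
M3 S247
G01 X359.756 Y5.768 F3855
G01 X272.233 Y133.882
M5
G0 X32.801 Y21.982
M3 S755
G01 X329.946 Y63.763 F732
G01 X229.004 Y147.616
G01 X300.890 Y80.302
M5
G0 X341.652 Y19.076
M3 S247
G01 X340.020 Y24.097 F3855
G01 X335.749 Y27.201
G01 X330.469 Y27.201
G01 X326.198 Y24.097
G01 X324.566 Y19.076
G01 X326.198 Y14.055
G01 X330.469 Y10.951
G01 X335.749 Y10.951
G01 X340.020 Y14.055
G01 X341.652 Y19.076
M5
G0 X122.253 Y117.067
M3 S247
G01 X199.657 Y117.067 F3855
G01 X199.657 Y82.759
G01 X122.253 Y82.759
G01 X122.253 Y117.067
M5
G0 X156.513 Y41.905
M3 S755
G01 X200.767 Y60.506 F732
G01 X240.929 Y74.419
G01 X276.999 Y83.645
G01 X308.978 Y88.183
G01 X336.865 Y88.034
M5
G0 X0.000 Y0.000

viewBox `0 0 377.776 155.278` with mm width/height → 1 unit = 1 mm. Flip: y_m = 155.278 − y_svg.

**Shape 1** — `<path>` quadratic bezier, stroke `#000000` → engrave (S247, F3855). Control points (SVG): P0=(93.232,86.326), P1=(199.347,132.603), P2=(272.487,135.147); sampled at t=k/5. Machine vertices: (93.232,68.952) → (134.359,52.191) → (172.848,38.928) → (208.699,29.163) → (241.912,22.898) → (272.487,20.131). Open path.

**Shape 2** — `<polyline>` open polyline, stroke `#ff0000` → cut (S755, F732). Machine vertices: (262.159,85.346) → (165.793,18.821) → (311.088,140.525) → (80.417,61.240) → (5.468,31.835) → (46.299,108.496). Open path.

**Shape 3** — `<rect>` rectangle, stroke `#ff0000` → cut (S755, F732). Machine vertices: (141.278,127.986) → (241.731,127.986) → (241.731,64.903) → (141.278,64.903) → (141.278,127.986). Closed: final G1 returns to the first vertex.

**Shape 4** — `<polyline>` open polyline, stroke `#000000` → engrave (S247, F3855). Machine vertices: (168.543,87.896) → (359.756,5.768) → (272.233,133.882). Open path.

**Shape 5** — `<polyline>` open polyline, stroke `#ff0000` → cut (S755, F732). Machine vertices: (32.801,21.982) → (329.946,63.763) → (229.004,147.616) → (300.890,80.302). Open path.

**Shape 6** — `<circle>` circle, stroke `#000000` → engrave (S247, F3855). Machine vertices: (341.652,19.076) → (340.020,24.097) → (335.749,27.201) → (330.469,27.201) → (326.198,24.097) → (324.566,19.076) → (326.198,14.055) → (330.469,10.951) → (335.749,10.951) → (340.020,14.055) → (341.652,19.076). Closed: final G1 returns to the first vertex.

**Shape 7** — `<polygon>` rectangle, stroke `#000000` → engrave (S247, F3855). Machine vertices: (122.253,117.067) → (199.657,117.067) → (199.657,82.759) → (122.253,82.759) → (122.253,117.067). Closed: final G1 returns to the first vertex.

**Shape 8** — `<path>` quadratic bezier, stroke `#ff0000` → cut (S755, F732). Control points (SVG): P0=(156.513,113.373), P1=(272.262,61.011), P2=(336.865,67.244); sampled at t=k/5. Machine vertices: (156.513,41.905) → (200.767,60.506) → (240.929,74.419) → (276.999,83.645) → (308.978,88.183) → (336.865,88.034). Open path.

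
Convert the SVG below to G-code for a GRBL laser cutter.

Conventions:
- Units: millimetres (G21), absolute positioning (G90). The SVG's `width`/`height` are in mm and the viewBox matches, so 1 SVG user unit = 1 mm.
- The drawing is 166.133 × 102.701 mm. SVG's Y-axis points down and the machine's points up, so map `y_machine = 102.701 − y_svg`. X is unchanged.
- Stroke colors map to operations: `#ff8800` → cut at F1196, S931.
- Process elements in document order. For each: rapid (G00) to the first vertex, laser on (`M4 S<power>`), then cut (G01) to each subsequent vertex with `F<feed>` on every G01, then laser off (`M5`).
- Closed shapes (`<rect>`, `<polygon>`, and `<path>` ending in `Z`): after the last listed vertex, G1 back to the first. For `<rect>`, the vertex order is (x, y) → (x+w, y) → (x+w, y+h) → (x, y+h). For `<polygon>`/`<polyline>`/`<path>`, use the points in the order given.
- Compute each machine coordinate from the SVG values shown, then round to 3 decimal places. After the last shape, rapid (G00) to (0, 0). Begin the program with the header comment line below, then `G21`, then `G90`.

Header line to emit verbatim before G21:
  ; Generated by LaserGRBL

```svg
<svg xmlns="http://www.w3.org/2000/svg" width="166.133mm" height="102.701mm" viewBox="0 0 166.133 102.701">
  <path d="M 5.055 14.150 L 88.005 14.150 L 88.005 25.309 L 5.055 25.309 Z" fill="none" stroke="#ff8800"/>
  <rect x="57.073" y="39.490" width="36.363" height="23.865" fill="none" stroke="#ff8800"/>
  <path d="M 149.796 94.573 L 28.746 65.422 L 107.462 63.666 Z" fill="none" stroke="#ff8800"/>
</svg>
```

; Generated by LaserGRBL
G21
G90
G00 X5.055 Y88.551
M4 S931
G01 X88.005 Y88.551 F1196
G01 X88.005 Y77.392 F1196
G01 X5.055 Y77.392 F1196
G01 X5.055 Y88.551 F1196
M5
G00 X57.073 Y63.211
M4 S931
G01 X93.436 Y63.211 F1196
G01 X93.436 Y39.346 F1196
G01 X57.073 Y39.346 F1196
G01 X57.073 Y63.211 F1196
M5
G00 X149.796 Y8.128
M4 S931
G01 X28.746 Y37.279 F1196
G01 X107.462 Y39.035 F1196
G01 X149.796 Y8.128 F1196
M5
G00 X0.000 Y0.000

Since the viewBox matches the mm dimensions, user units are millimetres directly. The only transform is the Y-flip y_m = 102.701 − y_svg.

Shape 1 is a rectangle drawn with `<path>`. Its stroke #ff8800 means cut at S931, F1196. After flipping Y the toolpath is (5.055,88.551) → (88.005,88.551) → (88.005,77.392) → (5.055,77.392) → (5.055,88.551), returning to the start.

Shape 2 is a rectangle drawn with `<rect>`. Its stroke #ff8800 means cut at S931, F1196. After flipping Y the toolpath is (57.073,63.211) → (93.436,63.211) → (93.436,39.346) → (57.073,39.346) → (57.073,63.211), returning to the start.

Shape 3 is a closed polygon drawn with `<path>`. Its stroke #ff8800 means cut at S931, F1196. After flipping Y the toolpath is (149.796,8.128) → (28.746,37.279) → (107.462,39.035) → (149.796,8.128), returning to the start.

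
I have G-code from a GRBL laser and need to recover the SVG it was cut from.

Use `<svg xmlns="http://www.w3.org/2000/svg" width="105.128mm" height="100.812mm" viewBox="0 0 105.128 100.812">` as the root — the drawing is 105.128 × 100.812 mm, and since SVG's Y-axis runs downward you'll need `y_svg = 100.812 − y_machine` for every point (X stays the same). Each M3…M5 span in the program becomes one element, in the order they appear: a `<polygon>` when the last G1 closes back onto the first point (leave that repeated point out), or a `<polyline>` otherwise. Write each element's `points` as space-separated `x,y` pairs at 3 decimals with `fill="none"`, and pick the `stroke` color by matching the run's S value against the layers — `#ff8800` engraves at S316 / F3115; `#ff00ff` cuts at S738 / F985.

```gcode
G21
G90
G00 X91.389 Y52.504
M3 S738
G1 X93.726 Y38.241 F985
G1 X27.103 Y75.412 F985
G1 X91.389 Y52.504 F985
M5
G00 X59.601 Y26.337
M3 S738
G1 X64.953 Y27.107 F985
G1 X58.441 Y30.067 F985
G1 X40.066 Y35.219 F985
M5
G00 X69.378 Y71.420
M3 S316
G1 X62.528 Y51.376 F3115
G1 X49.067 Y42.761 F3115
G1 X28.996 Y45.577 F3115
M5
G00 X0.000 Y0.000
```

Machine Y-up, SVG Y-down with viewBox height 100.812, so y_svg = 100.812 − y_machine; X carries over.

Run 1: the run's S738 means `#ff00ff` (cut). The run returns to its start, so emit a `<polygon>` with points (Y-flipped): 91.389,48.308 93.726,62.571 27.103,25.400.

Run 2: S738 ⇒ cut layer `#ff00ff`. The run is open, so emit a `<polyline>` with points (Y-flipped): 59.601,74.475 64.953,73.705 58.441,70.745 40.066,65.593.

Run 3: power S316 maps to stroke `#ff8800` (engrave). The run is open, so emit a `<polyline>` with points (Y-flipped): 69.378,29.392 62.528,49.436 49.067,58.051 28.996,55.235.

<svg xmlns="http://www.w3.org/2000/svg" width="105.128mm" height="100.812mm" viewBox="0 0 105.128 100.812">
  <polygon points="91.389,48.308 93.726,62.571 27.103,25.400" fill="none" stroke="#ff00ff"/>
  <polyline points="59.601,74.475 64.953,73.705 58.441,70.745 40.066,65.593" fill="none" stroke="#ff00ff"/>
  <polyline points="69.378,29.392 62.528,49.436 49.067,58.051 28.996,55.235" fill="none" stroke="#ff8800"/>
</svg>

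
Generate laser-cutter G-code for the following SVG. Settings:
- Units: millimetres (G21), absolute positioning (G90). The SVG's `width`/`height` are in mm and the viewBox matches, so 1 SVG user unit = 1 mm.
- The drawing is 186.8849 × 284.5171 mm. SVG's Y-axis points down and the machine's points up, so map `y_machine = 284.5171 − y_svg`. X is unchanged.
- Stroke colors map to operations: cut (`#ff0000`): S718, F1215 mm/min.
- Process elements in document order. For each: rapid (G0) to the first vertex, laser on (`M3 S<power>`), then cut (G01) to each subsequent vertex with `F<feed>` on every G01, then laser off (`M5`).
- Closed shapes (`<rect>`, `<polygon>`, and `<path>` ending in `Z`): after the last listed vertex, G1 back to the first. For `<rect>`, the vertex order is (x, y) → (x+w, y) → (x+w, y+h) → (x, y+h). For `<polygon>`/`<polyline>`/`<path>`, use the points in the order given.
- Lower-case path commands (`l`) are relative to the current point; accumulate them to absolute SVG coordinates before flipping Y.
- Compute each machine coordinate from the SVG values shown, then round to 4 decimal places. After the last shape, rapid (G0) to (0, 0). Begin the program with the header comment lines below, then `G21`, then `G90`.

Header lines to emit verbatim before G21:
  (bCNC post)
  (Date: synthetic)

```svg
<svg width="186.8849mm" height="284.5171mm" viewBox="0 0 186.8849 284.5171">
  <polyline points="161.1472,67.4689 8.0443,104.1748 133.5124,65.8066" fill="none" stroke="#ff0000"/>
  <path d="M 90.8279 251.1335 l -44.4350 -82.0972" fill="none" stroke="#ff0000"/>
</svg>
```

1 u = 1 mm; y_m = 284.5171 − y.

[1] `<polyline>` open polyline, #ff0000→cut S718 F1215: (161.1472,217.0482) → (8.0443,180.3423) → (133.5124,218.7105)

[2] `<path>` line segment, #ff0000→cut S718 F1215: (90.8279,33.3836) → (46.3929,115.4808)

(bCNC post)
(Date: synthetic)
G21
G90
G0 X161.1472 Y217.0482
M3 S718
G01 X8.0443 Y180.3423 F1215
G01 X133.5124 Y218.7105 F1215
M5
G0 X90.8279 Y33.3836
M3 S718
G01 X46.3929 Y115.4808 F1215
M5
G0 X0.0000 Y0.0000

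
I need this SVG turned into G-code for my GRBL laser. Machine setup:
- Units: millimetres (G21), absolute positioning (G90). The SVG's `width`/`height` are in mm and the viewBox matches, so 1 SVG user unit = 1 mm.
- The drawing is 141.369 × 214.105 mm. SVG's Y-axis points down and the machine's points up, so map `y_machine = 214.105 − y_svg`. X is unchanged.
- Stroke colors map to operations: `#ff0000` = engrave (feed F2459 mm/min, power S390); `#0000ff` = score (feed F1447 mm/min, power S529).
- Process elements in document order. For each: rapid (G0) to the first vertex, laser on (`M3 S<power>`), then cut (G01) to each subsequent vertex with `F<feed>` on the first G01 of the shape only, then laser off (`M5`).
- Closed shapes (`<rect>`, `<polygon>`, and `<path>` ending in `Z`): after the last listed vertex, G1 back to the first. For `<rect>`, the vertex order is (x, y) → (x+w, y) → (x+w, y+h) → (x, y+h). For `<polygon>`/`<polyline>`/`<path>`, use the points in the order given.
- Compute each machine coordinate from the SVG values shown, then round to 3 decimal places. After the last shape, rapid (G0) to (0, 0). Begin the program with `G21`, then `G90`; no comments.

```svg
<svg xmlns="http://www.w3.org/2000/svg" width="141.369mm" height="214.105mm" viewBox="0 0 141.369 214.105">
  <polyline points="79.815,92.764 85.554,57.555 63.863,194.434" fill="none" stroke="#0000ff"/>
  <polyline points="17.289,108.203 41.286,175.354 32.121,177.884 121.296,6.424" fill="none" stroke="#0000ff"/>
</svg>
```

Since the viewBox matches the mm dimensions, user units are millimetres directly. The only transform is the Y-flip y_m = 214.105 − y_svg.

Shape 1 is a open polyline drawn with `<polyline>`. Its stroke #0000ff means score at S529, F1447. After flipping Y the toolpath is (79.815,121.341) → (85.554,156.550) → (63.863,19.671).

Shape 2 is a open polyline drawn with `<polyline>`. Its stroke #0000ff means score at S529, F1447. After flipping Y the toolpath is (17.289,105.902) → (41.286,38.751) → (32.121,36.221) → (121.296,207.681).

G21
G90
G0 X79.815 Y121.341
M3 S529
G01 X85.554 Y156.550 F1447
G01 X63.863 Y19.671
M5
G0 X17.289 Y105.902
M3 S529
G01 X41.286 Y38.751 F1447
G01 X32.121 Y36.221
G01 X121.296 Y207.681
M5
G0 X0.000 Y0.000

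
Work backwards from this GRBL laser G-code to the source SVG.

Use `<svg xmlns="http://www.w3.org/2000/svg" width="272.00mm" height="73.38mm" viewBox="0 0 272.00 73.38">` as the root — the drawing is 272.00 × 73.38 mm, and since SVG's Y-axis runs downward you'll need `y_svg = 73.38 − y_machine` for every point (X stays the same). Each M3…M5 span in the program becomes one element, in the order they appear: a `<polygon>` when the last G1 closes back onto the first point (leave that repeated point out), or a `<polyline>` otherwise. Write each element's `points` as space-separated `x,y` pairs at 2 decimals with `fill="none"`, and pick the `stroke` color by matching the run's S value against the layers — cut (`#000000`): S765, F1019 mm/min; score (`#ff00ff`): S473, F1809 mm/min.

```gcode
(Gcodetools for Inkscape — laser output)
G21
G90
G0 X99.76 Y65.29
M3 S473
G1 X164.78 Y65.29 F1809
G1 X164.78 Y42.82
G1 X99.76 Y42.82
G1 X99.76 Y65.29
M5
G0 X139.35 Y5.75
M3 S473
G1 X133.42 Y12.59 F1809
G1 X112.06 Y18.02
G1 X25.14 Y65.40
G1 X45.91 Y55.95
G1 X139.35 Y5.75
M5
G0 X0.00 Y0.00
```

Machine Y-up, SVG Y-down with viewBox height 73.38, so y_svg = 73.38 − y_machine; X carries over. Every run uses S473, so all elements get stroke `#ff00ff` (score).

Run 1: The run returns to its start, so emit a `<polygon>` with points (Y-flipped): 99.76,8.09 164.78,8.09 164.78,30.56 99.76,30.56.

Run 2: The run returns to its start, so emit a `<polygon>` with points (Y-flipped): 139.35,67.63 133.42,60.79 112.06,55.36 25.14,7.98 45.91,17.43.

<svg xmlns="http://www.w3.org/2000/svg" width="272.00mm" height="73.38mm" viewBox="0 0 272.00 73.38">
  <polygon points="99.76,8.09 164.78,8.09 164.78,30.56 99.76,30.56" fill="none" stroke="#ff00ff"/>
  <polygon points="139.35,67.63 133.42,60.79 112.06,55.36 25.14,7.98 45.91,17.43" fill="none" stroke="#ff00ff"/>
</svg>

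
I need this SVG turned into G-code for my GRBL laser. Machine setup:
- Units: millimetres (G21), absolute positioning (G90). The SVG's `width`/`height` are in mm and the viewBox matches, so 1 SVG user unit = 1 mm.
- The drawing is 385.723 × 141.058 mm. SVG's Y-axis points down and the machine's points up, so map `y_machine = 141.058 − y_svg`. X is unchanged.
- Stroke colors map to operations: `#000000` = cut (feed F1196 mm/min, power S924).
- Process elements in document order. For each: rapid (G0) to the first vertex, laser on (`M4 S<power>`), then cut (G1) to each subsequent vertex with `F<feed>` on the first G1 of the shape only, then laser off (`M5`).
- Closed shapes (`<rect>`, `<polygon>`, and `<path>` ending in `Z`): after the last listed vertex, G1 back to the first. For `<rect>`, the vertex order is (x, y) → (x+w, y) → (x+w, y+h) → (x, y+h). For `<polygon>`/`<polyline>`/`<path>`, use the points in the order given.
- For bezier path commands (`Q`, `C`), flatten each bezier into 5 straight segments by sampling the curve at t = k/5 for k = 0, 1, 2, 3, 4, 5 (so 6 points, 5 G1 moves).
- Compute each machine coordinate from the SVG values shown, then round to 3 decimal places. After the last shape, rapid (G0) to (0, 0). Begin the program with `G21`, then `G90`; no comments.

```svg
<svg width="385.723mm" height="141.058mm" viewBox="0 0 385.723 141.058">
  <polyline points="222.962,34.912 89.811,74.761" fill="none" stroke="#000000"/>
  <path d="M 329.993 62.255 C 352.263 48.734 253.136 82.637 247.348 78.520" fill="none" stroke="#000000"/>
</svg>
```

G21
G90
G0 X222.962 Y106.146
M4 S924
G1 X89.811 Y66.297 F1196
M5
G0 X329.993 Y78.803
M4 S924
G1 X330.505 Y81.908 F1196
G1 X312.190 Y77.733
G1 X285.353 Y70.379
G1 X260.304 Y63.947
G1 X247.348 Y62.538
M5
G0 X0.000 Y0.000

1 u = 1 mm; y_m = 141.058 − y.

[1] `<polyline>` line segment, #000000→cut S924 F1196: (222.962,106.146) → (89.811,66.297)

[2] `<path>` cubic bezier, #000000→cut S924 F1196: (329.993,78.803) → (330.505,81.908) → (312.190,77.733) → (285.353,70.379) → (260.304,63.947) → (247.348,62.538)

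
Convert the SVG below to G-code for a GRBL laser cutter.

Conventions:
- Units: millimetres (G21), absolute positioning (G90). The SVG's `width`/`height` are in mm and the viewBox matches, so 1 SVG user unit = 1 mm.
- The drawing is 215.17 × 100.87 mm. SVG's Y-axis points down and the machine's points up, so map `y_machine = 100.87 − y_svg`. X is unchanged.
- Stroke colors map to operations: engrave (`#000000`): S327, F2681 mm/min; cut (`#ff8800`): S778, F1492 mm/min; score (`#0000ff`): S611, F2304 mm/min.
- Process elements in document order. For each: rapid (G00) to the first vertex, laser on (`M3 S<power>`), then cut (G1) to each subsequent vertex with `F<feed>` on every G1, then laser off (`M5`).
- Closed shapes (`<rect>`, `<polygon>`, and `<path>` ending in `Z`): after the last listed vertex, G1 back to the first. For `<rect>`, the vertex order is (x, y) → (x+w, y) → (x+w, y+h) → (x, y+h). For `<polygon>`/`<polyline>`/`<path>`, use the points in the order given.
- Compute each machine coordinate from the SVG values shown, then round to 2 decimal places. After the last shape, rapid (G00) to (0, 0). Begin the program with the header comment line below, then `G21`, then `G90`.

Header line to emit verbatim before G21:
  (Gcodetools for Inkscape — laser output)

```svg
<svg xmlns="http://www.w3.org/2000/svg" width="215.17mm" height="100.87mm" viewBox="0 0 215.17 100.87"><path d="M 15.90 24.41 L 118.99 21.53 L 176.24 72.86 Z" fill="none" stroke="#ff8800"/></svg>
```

viewBox `0 0 215.17 100.87` with mm width/height → 1 unit = 1 mm. Flip: y_m = 100.87 − y_svg.

**Shape 1** — `<path>` closed polygon, stroke `#ff8800` → cut (S778, F1492). Machine vertices: (15.90,76.46) → (118.99,79.34) → (176.24,28.01) → (15.90,76.46). Closed: final G1 returns to the first vertex.

(Gcodetools for Inkscape — laser output)
G21
G90
G00 X15.90 Y76.46
M3 S778
G1 X118.99 Y79.34 F1492
G1 X176.24 Y28.01 F1492
G1 X15.90 Y76.46 F1492
M5
G00 X0.00 Y0.00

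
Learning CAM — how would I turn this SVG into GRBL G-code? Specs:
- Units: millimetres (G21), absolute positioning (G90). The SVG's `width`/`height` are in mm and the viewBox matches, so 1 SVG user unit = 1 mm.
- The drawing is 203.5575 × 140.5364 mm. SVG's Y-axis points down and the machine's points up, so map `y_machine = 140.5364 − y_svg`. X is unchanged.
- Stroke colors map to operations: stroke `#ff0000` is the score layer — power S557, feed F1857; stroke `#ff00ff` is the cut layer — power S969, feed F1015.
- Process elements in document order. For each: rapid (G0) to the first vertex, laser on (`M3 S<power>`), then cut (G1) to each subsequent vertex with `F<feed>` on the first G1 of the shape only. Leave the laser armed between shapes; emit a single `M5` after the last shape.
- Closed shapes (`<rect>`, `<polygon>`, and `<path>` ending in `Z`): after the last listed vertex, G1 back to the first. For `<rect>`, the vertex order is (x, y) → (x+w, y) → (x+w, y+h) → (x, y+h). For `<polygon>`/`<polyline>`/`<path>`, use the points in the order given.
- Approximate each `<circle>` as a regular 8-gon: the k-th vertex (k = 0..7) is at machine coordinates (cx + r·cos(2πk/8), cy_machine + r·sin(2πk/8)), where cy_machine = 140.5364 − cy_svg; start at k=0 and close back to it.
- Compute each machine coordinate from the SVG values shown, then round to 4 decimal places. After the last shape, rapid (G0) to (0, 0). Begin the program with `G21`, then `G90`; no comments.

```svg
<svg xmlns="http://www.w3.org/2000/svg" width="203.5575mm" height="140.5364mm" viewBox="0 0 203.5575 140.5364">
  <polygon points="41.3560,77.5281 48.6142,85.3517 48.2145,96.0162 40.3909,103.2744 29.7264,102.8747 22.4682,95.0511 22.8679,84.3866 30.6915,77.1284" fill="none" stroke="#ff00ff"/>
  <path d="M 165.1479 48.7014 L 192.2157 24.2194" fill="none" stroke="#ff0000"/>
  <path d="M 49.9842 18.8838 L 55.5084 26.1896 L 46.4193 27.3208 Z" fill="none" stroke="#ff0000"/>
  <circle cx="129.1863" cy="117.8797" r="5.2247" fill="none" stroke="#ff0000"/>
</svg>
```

viewBox `0 0 203.5575 140.5364` with mm width/height → 1 unit = 1 mm. Flip: y_m = 140.5364 − y_svg.

**Shape 1** — `<polygon>` regular polygon, stroke `#ff00ff` → cut (S969, F1015). Machine vertices: (41.3560,63.0083) → (48.6142,55.1847) → (48.2145,44.5202) → (40.3909,37.2620) → (29.7264,37.6617) → (22.4682,45.4853) → (22.8679,56.1498) → (30.6915,63.4080) → (41.3560,63.0083). Closed: final G1 returns to the first vertex.

**Shape 2** — `<path>` line segment, stroke `#ff0000` → score (S557, F1857). Machine vertices: (165.1479,91.8350) → (192.2157,116.3170). Open path.

**Shape 3** — `<path>` regular polygon, stroke `#ff0000` → score (S557, F1857). Machine vertices: (49.9842,121.6526) → (55.5084,114.3468) → (46.4193,113.2156) → (49.9842,121.6526). Closed: final G1 returns to the first vertex.

**Shape 4** — `<circle>` circle, stroke `#ff0000` → score (S557, F1857). Machine vertices: (134.4110,22.6567) → (132.8807,26.3511) → (129.1863,27.8814) → (125.4919,26.3511) → (123.9616,22.6567) → (125.4919,18.9623) → (129.1863,17.4320) → (132.8807,18.9623) → (134.4110,22.6567). Closed: final G1 returns to the first vertex.

G21
G90
G0 X41.3560 Y63.0083
M3 S969
G1 X48.6142 Y55.1847 F1015
G1 X48.2145 Y44.5202
G1 X40.3909 Y37.2620
G1 X29.7264 Y37.6617
G1 X22.4682 Y45.4853
G1 X22.8679 Y56.1498
G1 X30.6915 Y63.4080
G1 X41.3560 Y63.0083
G0 X165.1479 Y91.8350
M3 S557
G1 X192.2157 Y116.3170 F1857
G0 X49.9842 Y121.6526
M3 S557
G1 X55.5084 Y114.3468 F1857
G1 X46.4193 Y113.2156
G1 X49.9842 Y121.6526
G0 X134.4110 Y22.6567
M3 S557
G1 X132.8807 Y26.3511 F1857
G1 X129.1863 Y27.8814
G1 X125.4919 Y26.3511
G1 X123.9616 Y22.6567
G1 X125.4919 Y18.9623
G1 X129.1863 Y17.4320
G1 X132.8807 Y18.9623
G1 X134.4110 Y22.6567
M5
G0 X0.0000 Y0.0000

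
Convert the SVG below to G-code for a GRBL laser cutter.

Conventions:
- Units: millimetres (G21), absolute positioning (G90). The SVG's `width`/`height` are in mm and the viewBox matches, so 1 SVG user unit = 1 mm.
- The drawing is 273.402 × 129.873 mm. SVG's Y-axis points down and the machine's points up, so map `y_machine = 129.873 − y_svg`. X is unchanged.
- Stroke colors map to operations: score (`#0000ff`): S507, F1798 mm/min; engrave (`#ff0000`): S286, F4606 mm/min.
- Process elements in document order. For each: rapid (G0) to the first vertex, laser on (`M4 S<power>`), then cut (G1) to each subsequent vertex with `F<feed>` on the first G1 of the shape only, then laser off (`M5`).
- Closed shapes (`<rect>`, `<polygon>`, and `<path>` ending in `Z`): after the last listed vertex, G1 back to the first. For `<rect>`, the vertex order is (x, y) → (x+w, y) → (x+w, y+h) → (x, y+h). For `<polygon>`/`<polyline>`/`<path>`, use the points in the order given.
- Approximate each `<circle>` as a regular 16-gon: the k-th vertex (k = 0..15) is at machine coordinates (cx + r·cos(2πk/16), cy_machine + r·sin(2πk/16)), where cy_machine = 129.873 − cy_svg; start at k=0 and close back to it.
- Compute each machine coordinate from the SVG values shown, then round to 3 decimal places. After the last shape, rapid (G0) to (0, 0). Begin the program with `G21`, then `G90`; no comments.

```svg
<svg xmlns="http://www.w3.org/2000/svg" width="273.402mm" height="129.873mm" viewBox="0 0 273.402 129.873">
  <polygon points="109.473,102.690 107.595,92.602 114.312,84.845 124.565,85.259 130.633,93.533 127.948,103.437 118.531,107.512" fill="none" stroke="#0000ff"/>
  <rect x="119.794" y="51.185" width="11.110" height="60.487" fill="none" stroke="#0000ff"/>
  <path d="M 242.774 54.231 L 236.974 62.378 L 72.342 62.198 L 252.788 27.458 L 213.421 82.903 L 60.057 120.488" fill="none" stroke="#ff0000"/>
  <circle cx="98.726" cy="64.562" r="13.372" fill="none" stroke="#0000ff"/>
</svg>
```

Since the viewBox matches the mm dimensions, user units are millimetres directly. The only transform is the Y-flip y_m = 129.873 − y_svg.

Shape 1 is a regular polygon drawn with `<polygon>`. Its stroke #0000ff means score at S507, F1798. After flipping Y the toolpath is (109.473,27.183) → (107.595,37.271) → (114.312,45.028) → (124.565,44.614) → (130.633,36.340) → (127.948,26.436) → (118.531,22.361) → (109.473,27.183), returning to the start.

Shape 2 is a rectangle drawn with `<rect>`. Its stroke #0000ff means score at S507, F1798. After flipping Y the toolpath is (119.794,78.688) → (130.904,78.688) → (130.904,18.201) → (119.794,18.201) → (119.794,78.688), returning to the start.

Shape 3 is a open polyline drawn with `<path>`. Its stroke #ff0000 means engrave at S286, F4606. After flipping Y the toolpath is (242.774,75.642) → (236.974,67.495) → (72.342,67.675) → (252.788,102.415) → (213.421,46.970) → (60.057,9.385).

Shape 4 is a circle drawn with `<circle>`. Its stroke #0000ff means score at S507, F1798. After flipping Y the toolpath is (112.098,65.311) → (111.080,70.428) → (108.181,74.766) → (103.843,77.665) → (98.726,78.683) → (93.609,77.665) → (89.271,74.766) → (86.372,70.428) → (85.354,65.311) → (86.372,60.194) → (89.271,55.856) → (93.609,52.957) → (98.726,51.939) → (103.843,52.957) → (108.181,55.856) → (111.080,60.194) → (112.098,65.311), returning to the start.

G21
G90
G0 X109.473 Y27.183
M4 S507
G1 X107.595 Y37.271 F1798
G1 X114.312 Y45.028
G1 X124.565 Y44.614
G1 X130.633 Y36.340
G1 X127.948 Y26.436
G1 X118.531 Y22.361
G1 X109.473 Y27.183
M5
G0 X119.794 Y78.688
M4 S507
G1 X130.904 Y78.688 F1798
G1 X130.904 Y18.201
G1 X119.794 Y18.201
G1 X119.794 Y78.688
M5
G0 X242.774 Y75.642
M4 S286
G1 X236.974 Y67.495 F4606
G1 X72.342 Y67.675
G1 X252.788 Y102.415
G1 X213.421 Y46.970
G1 X60.057 Y9.385
M5
G0 X112.098 Y65.311
M4 S507
G1 X111.080 Y70.428 F1798
G1 X108.181 Y74.766
G1 X103.843 Y77.665
G1 X98.726 Y78.683
G1 X93.609 Y77.665
G1 X89.271 Y74.766
G1 X86.372 Y70.428
G1 X85.354 Y65.311
G1 X86.372 Y60.194
G1 X89.271 Y55.856
G1 X93.609 Y52.957
G1 X98.726 Y51.939
G1 X103.843 Y52.957
G1 X108.181 Y55.856
G1 X111.080 Y60.194
G1 X112.098 Y65.311
M5
G0 X0.000 Y0.000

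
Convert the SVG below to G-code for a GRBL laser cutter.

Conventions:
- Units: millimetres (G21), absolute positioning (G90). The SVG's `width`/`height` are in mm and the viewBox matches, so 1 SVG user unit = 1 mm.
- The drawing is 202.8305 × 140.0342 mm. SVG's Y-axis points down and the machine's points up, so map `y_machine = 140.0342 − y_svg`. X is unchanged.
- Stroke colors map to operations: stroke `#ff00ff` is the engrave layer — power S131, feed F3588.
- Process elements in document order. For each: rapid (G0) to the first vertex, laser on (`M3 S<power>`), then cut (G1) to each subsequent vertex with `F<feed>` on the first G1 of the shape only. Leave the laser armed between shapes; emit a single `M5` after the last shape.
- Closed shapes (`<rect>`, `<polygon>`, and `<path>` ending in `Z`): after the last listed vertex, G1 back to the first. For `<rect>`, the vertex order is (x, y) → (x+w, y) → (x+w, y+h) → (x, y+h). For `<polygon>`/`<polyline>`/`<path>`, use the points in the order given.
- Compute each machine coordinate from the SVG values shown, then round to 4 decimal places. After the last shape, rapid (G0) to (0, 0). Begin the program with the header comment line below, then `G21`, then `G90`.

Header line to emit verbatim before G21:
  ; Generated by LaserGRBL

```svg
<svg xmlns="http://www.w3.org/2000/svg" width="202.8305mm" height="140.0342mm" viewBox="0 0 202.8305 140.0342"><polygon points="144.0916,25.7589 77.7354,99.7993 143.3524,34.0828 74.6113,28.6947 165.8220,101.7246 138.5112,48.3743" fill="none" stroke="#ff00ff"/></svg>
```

; Generated by LaserGRBL
G21
G90
G0 X144.0916 Y114.2753
M3 S131
G1 X77.7354 Y40.2349 F3588
G1 X143.3524 Y105.9514
G1 X74.6113 Y111.3395
G1 X165.8220 Y38.3096
G1 X138.5112 Y91.6599
G1 X144.0916 Y114.2753
M5
G0 X0.0000 Y0.0000

1 u = 1 mm; y_m = 140.0342 − y.

[1] `<polygon>` closed polygon, #ff00ff→engrave S131 F3588: (144.0916,114.2753) → (77.7354,40.2349) → (143.3524,105.9514) → (74.6113,111.3395) → (165.8220,38.3096) → (138.5112,91.6599) → (144.0916,114.2753) (closed)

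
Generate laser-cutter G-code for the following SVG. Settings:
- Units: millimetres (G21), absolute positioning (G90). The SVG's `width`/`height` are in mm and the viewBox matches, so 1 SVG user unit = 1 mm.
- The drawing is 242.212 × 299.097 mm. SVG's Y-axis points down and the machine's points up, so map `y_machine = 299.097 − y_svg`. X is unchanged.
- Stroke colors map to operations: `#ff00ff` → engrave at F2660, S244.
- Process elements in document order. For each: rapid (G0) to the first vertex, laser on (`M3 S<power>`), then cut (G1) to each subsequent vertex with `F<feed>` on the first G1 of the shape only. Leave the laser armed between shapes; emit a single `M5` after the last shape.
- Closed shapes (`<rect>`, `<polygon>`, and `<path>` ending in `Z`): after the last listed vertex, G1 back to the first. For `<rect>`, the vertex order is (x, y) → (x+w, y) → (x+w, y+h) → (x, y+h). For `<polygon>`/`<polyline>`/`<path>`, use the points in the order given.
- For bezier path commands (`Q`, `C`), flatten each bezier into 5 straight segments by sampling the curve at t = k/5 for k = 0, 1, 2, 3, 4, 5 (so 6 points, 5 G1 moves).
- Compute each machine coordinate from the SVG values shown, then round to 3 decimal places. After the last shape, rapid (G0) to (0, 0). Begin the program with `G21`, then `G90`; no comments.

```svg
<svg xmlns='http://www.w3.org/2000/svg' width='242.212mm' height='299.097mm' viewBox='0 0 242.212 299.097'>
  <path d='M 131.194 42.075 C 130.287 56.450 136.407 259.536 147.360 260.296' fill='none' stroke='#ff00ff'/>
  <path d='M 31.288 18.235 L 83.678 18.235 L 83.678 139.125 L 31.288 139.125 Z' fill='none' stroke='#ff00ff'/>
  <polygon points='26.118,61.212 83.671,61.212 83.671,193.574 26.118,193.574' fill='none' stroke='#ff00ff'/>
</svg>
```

viewBox `0 0 242.212 299.097` with mm width/height → 1 unit = 1 mm. Flip: y_m = 299.097 − y_svg.

**Shape 1** — `<path>` cubic bezier, stroke `#ff00ff` → engrave (S244, F2660). Control points (SVG): P0=(131.194,42.075), P1=(130.287,56.450), P2=(136.407,259.536), P3=(147.360,260.296); sampled at t=k/5. Machine vertices: (131.194,257.022) → (131.475,228.880) → (133.338,174.217) → (136.677,111.803) → (141.386,60.408) → (147.360,38.801). Open path.

**Shape 2** — `<path>` rectangle, stroke `#ff00ff` → engrave (S244, F2660). Machine vertices: (31.288,280.862) → (83.678,280.862) → (83.678,159.972) → (31.288,159.972) → (31.288,280.862). Closed: final G1 returns to the first vertex.

**Shape 3** — `<polygon>` rectangle, stroke `#ff00ff` → engrave (S244, F2660). Machine vertices: (26.118,237.885) → (83.671,237.885) → (83.671,105.523) → (26.118,105.523) → (26.118,237.885). Closed: final G1 returns to the first vertex.

G21
G90
G0 X131.194 Y257.022
M3 S244
G1 X131.475 Y228.880 F2660
G1 X133.338 Y174.217
G1 X136.677 Y111.803
G1 X141.386 Y60.408
G1 X147.360 Y38.801
G0 X31.288 Y280.862
M3 S244
G1 X83.678 Y280.862 F2660
G1 X83.678 Y159.972
G1 X31.288 Y159.972
G1 X31.288 Y280.862
G0 X26.118 Y237.885
M3 S244
G1 X83.671 Y237.885 F2660
G1 X83.671 Y105.523
G1 X26.118 Y105.523
G1 X26.118 Y237.885
M5
G0 X0.000 Y0.000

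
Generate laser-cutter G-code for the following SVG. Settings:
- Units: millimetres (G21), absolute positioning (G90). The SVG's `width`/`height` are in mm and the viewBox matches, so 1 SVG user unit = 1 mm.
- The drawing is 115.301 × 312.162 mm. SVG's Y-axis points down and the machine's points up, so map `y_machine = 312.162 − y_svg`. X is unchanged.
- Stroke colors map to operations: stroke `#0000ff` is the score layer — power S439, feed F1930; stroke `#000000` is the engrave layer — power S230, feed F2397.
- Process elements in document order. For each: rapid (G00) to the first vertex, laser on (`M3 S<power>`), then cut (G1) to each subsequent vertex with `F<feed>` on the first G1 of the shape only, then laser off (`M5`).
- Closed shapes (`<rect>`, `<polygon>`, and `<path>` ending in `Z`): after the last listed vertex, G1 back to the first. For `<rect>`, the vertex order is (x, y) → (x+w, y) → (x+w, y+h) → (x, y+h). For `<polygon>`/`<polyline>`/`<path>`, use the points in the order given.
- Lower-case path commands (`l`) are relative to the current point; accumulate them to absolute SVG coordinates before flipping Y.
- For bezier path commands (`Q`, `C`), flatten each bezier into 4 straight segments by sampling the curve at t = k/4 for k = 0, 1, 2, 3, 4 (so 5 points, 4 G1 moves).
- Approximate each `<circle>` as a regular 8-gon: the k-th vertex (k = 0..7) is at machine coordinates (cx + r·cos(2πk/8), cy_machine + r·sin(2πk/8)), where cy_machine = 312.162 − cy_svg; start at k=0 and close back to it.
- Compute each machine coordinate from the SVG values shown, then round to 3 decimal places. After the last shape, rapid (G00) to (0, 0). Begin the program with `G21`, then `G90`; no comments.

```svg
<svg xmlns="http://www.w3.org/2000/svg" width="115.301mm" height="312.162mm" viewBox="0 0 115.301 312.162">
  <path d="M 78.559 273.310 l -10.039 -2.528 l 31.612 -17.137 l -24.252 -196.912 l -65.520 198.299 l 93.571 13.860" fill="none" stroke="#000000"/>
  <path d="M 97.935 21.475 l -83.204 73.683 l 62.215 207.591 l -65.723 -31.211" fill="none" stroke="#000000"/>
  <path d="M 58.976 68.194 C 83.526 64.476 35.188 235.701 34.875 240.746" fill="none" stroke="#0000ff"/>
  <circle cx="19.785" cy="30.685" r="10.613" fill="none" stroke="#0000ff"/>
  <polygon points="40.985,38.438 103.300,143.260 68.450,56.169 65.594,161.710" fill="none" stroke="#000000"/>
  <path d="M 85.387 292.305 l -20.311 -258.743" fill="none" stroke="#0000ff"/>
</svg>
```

G21
G90
G00 X78.559 Y38.852
M3 S230
G1 X68.520 Y41.380 F2397
G1 X100.132 Y58.517
G1 X75.880 Y255.429
G1 X10.360 Y57.130
G1 X103.931 Y43.270
M5
G00 X97.935 Y290.687
M3 S230
G1 X14.731 Y217.004 F2397
G1 X76.946 Y9.413
G1 X11.223 Y40.624
M5
G00 X58.976 Y243.968
M3 S439
G1 X65.611 Y219.285 F1930
G1 X56.249 Y160.978
G1 X42.225 Y101.028
G1 X34.875 Y71.416
M5
G00 X30.398 Y281.477
M3 S439
G1 X27.290 Y288.982 F1930
G1 X19.785 Y292.090
G1 X12.280 Y288.982
G1 X9.172 Y281.477
G1 X12.280 Y273.972
G1 X19.785 Y270.864
G1 X27.290 Y273.972
G1 X30.398 Y281.477
M5
G00 X40.985 Y273.724
M3 S230
G1 X103.300 Y168.902 F2397
G1 X68.450 Y255.993
G1 X65.594 Y150.452
G1 X40.985 Y273.724
M5
G00 X85.387 Y19.857
M3 S439
G1 X65.076 Y278.600 F1930
M5
G00 X0.000 Y0.000

Since the viewBox matches the mm dimensions, user units are millimetres directly. The only transform is the Y-flip y_m = 312.162 − y_svg.

Shape 1 is a open polyline drawn with `<path>`. Its stroke #000000 means engrave at S230, F2397. After flipping Y the toolpath is (78.559,38.852) → (68.520,41.380) → (100.132,58.517) → (75.880,255.429) → (10.360,57.130) → (103.931,43.270).

Shape 2 is a open polyline drawn with `<path>`. Its stroke #000000 means engrave at S230, F2397. After flipping Y the toolpath is (97.935,290.687) → (14.731,217.004) → (76.946,9.413) → (11.223,40.624).

Shape 3 is a cubic bezier drawn with `<path>`. Its stroke #0000ff means score at S439, F1930. After flipping Y the toolpath is (58.976,243.968) → (65.611,219.285) → (56.249,160.978) → (42.225,101.028) → (34.875,71.416).

Shape 4 is a circle drawn with `<circle>`. Its stroke #0000ff means score at S439, F1930. After flipping Y the toolpath is (30.398,281.477) → (27.290,288.982) → (19.785,292.090) → (12.280,288.982) → (9.172,281.477) → (12.280,273.972) → (19.785,270.864) → (27.290,273.972) → (30.398,281.477), returning to the start.

Shape 5 is a closed polygon drawn with `<polygon>`. Its stroke #000000 means engrave at S230, F2397. After flipping Y the toolpath is (40.985,273.724) → (103.300,168.902) → (68.450,255.993) → (65.594,150.452) → (40.985,273.724), returning to the start.

Shape 6 is a line segment drawn with `<path>`. Its stroke #0000ff means score at S439, F1930. After flipping Y the toolpath is (85.387,19.857) → (65.076,278.600).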